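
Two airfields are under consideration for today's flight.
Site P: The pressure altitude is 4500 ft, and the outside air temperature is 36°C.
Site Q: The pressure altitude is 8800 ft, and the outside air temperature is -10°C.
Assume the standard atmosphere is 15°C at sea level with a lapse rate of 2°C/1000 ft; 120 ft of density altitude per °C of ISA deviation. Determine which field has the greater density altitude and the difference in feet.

Site P by 188 ft

Site P: ISA temp = 6°C, deviation +30°C, DA = 4500 + 120 × 30 = 8100 ft.
Site Q: ISA temp = -2.6°C, deviation -7.4°C, DA = 8800 + 120 × (-7.4) = 7912 ft.
Site P is higher by 8100 − 7912 = 188 ft.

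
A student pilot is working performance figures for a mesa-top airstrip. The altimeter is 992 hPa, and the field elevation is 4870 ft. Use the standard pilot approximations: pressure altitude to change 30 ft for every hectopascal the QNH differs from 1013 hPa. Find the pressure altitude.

5500 ft

Pressure correction = (1013 − 992) × 30 = +630 ft.
Pressure altitude = 4870 + (+630) = 5500 ft.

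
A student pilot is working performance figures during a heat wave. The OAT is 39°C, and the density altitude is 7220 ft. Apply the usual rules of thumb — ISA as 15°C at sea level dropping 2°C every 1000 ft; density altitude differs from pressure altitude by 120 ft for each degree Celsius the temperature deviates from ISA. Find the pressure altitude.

DA = PA + 120 × (OAT − (15 − 2·PA/1000)) = PA + 120·OAT − 1800 + 0.24·PA = 1.24·PA + 120·OAT − 1800.
So 1.24·PA = 7220 − 120 × 39 + 1800 = 4340.
PA = 4340 / 1.24 = 3500 ft.

3500 ft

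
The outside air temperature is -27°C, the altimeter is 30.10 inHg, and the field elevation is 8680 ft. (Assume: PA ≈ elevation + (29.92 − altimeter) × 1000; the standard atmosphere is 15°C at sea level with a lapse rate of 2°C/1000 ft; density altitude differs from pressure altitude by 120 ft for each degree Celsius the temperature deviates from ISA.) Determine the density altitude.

Pressure altitude = 8680 + (29.92 − 30.10) × 1000 = 8680 + (-180) = 8500 ft.
ISA temperature at 8500 ft = 15 − 2 × (8500/1000) = -2°C.
ISA deviation = -27 − (-2) = -25°C.
Density altitude = 8500 + 120 × (-25) = 5500 ft.

5500 ft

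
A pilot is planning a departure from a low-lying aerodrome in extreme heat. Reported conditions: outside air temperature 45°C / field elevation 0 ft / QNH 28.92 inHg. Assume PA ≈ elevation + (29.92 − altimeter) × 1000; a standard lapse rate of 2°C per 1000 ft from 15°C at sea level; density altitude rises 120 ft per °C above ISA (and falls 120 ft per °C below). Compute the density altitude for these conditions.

4840 ft

Pressure altitude = 0 + (29.92 − 28.92) × 1000 = 0 + (+1000) = 1000 ft.
ISA temperature at 1000 ft = 15 − 2 × (1000/1000) = 13°C.
ISA deviation = 45 − 13 = +32°C.
Density altitude = 1000 + 120 × (32) = 4840 ft.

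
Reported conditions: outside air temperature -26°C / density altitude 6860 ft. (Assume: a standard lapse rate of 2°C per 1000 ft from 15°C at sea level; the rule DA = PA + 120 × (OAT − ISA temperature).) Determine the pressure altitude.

9500 ft

DA = PA + 120 × (OAT − (15 − 2·PA/1000)) = PA + 120·OAT − 1800 + 0.24·PA = 1.24·PA + 120·OAT − 1800.
So 1.24·PA = 6860 − 120 × (-26) + 1800 = 11780.
PA = 11780 / 1.24 = 9500 ft.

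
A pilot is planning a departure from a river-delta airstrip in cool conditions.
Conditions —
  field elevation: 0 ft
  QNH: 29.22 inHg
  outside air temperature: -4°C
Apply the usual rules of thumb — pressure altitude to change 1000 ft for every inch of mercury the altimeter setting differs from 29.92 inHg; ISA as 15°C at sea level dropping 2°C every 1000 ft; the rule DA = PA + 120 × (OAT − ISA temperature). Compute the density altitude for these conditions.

Pressure altitude = 0 + (29.92 − 29.22) × 1000 = 0 + (+700) = 700 ft.
ISA temperature at 700 ft = 15 − 2 × (700/1000) = 13.6°C.
ISA deviation = -4 − 13.6 = -17.6°C.
Density altitude = 700 + 120 × (-17.6) = -1412 ft.

-1412 ft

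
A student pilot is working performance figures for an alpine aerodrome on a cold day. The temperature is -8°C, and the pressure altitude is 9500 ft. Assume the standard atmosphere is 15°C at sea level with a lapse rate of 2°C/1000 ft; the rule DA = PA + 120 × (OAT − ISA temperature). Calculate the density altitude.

ISA temperature at 9500 ft = 15 − 2 × (9500/1000) = -4°C.
ISA deviation = -8 − (-4) = -4°C.
Density altitude = 9500 + 120 × (-4) = 9500 + (-480) = 9020 ft.

9020 ft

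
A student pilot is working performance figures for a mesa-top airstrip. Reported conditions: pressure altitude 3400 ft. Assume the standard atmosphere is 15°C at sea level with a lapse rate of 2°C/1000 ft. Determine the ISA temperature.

8.2°C

ISA temperature = 15 − 2 × (3400/1000) = 15 − 6.8 = 8.2°C.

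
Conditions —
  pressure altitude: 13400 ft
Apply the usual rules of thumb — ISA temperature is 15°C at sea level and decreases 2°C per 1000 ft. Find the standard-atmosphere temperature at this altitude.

-11.8°C

ISA temperature = 15 − 2 × (13400/1000) = 15 − 26.8 = -11.8°C.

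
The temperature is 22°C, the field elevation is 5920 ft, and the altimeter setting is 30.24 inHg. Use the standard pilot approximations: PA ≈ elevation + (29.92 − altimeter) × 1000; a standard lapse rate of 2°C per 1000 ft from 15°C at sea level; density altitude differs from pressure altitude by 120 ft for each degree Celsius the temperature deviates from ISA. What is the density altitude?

Pressure altitude = 5920 + (29.92 − 30.24) × 1000 = 5920 + (-320) = 5600 ft.
ISA temperature at 5600 ft = 15 − 2 × (5600/1000) = 3.8°C.
ISA deviation = 22 − 3.8 = +18.2°C.
Density altitude = 5600 + 120 × (18.2) = 7784 ft.

7784 ft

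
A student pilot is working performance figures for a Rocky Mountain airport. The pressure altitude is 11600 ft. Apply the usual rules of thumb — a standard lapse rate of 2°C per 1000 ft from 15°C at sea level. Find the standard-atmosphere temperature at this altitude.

ISA temperature = 15 − 2 × (11600/1000) = 15 − 23.2 = -8.2°C.

-8.2°C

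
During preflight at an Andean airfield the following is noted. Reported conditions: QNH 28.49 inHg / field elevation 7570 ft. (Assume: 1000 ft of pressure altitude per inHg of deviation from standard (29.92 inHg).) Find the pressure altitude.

9000 ft

Pressure correction = (29.92 − 28.49) × 1000 = +1430 ft.
Pressure altitude = 7570 + (+1430) = 9000 ft.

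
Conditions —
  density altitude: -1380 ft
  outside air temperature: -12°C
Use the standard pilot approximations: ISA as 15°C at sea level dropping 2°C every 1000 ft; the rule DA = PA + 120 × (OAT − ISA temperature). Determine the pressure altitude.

DA = PA + 120 × (OAT − (15 − 2·PA/1000)) = PA + 120·OAT − 1800 + 0.24·PA = 1.24·PA + 120·OAT − 1800.
So 1.24·PA = -1380 − 120 × (-12) + 1800 = 1860.
PA = 1860 / 1.24 = 1500 ft.

1500 ft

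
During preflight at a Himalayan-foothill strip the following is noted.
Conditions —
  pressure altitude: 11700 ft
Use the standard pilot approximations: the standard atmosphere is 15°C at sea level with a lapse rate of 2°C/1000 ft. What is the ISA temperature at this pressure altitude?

ISA temperature = 15 − 2 × (11700/1000) = 15 − 23.4 = -8.4°C.

-8.4°C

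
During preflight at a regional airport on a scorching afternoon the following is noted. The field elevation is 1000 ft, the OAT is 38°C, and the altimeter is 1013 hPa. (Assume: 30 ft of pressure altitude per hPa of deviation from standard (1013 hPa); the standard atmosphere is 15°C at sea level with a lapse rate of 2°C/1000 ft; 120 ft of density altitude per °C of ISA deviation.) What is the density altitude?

Pressure altitude = 1000 + (1013 − 1013) × 30 = 1000 + (0) = 1000 ft.
ISA temperature at 1000 ft = 15 − 2 × (1000/1000) = 13°C.
ISA deviation = 38 − 13 = +25°C.
Density altitude = 1000 + 120 × (25) = 4000 ft.

4000 ft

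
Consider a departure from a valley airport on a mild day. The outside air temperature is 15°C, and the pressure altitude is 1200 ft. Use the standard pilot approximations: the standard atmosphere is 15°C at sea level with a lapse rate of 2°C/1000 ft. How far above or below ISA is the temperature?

ISA+2.4°C

ISA temperature at 1200 ft = 15 − 2 × (1200/1000) = 12.6°C.
Deviation = OAT − ISA = 15 − 12.6 = +2.4°C.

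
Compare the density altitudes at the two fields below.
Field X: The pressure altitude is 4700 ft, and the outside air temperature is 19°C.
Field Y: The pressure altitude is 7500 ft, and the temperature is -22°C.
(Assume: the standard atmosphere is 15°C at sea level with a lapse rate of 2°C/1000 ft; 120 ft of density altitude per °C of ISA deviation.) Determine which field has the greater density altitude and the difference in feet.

Field X: ISA temp = 5.6°C, deviation +13.4°C, DA = 4700 + 120 × 13.4 = 6308 ft.
Field Y: ISA temp = 0°C, deviation -22°C, DA = 7500 + 120 × (-22) = 4860 ft.
Field X is higher by 6308 − 4860 = 1448 ft.

Field X by 1448 ft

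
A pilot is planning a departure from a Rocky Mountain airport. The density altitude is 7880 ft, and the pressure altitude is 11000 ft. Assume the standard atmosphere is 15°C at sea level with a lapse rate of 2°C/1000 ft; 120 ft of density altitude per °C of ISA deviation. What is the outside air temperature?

Density altitude − pressure altitude = 7880 − 11000 = -3120 ft.
At 120 ft/°C that is an ISA deviation of -3120/120 = -26°C.
ISA temperature at 11000 ft = 15 − 2 × (11000/1000) = -7°C.
OAT = ISA + deviation = -7 + (-26) = -33°C.

-33°C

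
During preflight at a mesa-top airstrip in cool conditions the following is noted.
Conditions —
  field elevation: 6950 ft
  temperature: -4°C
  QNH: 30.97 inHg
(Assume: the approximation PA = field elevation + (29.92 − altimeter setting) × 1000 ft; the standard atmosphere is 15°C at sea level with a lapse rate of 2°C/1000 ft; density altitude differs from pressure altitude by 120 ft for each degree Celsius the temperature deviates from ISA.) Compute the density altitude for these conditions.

5036 ft

Pressure altitude = 6950 + (29.92 − 30.97) × 1000 = 6950 + (-1050) = 5900 ft.
ISA temperature at 5900 ft = 15 − 2 × (5900/1000) = 3.2°C.
ISA deviation = -4 − 3.2 = -7.2°C.
Density altitude = 5900 + 120 × (-7.2) = 5036 ft.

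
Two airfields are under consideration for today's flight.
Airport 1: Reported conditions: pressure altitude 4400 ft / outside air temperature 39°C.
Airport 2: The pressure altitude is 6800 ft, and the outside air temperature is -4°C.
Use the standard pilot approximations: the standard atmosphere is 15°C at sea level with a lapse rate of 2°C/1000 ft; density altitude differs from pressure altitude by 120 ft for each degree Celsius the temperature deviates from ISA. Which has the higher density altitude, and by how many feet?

Airport 1 by 2184 ft

Airport 1: ISA temp = 6.2°C, deviation +32.8°C, DA = 4400 + 120 × 32.8 = 8336 ft.
Airport 2: ISA temp = 1.4°C, deviation -5.4°C, DA = 6800 + 120 × (-5.4) = 6152 ft.
Airport 1 is higher by 8336 − 6152 = 2184 ft.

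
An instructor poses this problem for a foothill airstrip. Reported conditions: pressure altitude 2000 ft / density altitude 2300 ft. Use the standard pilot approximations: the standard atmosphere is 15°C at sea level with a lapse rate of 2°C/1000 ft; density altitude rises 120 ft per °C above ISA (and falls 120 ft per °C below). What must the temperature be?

13.5°C

Density altitude − pressure altitude = 2300 − 2000 = +300 ft.
At 120 ft/°C that is an ISA deviation of 300/120 = +2.5°C.
ISA temperature at 2000 ft = 15 − 2 × (2000/1000) = 11°C.
OAT = ISA + deviation = 11 + (+2.5) = 13.5°C.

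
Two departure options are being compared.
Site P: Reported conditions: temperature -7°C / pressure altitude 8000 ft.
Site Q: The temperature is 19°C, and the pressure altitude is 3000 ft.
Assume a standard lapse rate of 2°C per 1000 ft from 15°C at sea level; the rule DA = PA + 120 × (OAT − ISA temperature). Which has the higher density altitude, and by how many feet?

Site P: ISA temp = -1°C, deviation -6°C, DA = 8000 + 120 × (-6) = 7280 ft.
Site Q: ISA temp = 9°C, deviation +10°C, DA = 3000 + 120 × 10 = 4200 ft.
Site P is higher by 7280 − 4200 = 3080 ft.

Site P by 3080 ft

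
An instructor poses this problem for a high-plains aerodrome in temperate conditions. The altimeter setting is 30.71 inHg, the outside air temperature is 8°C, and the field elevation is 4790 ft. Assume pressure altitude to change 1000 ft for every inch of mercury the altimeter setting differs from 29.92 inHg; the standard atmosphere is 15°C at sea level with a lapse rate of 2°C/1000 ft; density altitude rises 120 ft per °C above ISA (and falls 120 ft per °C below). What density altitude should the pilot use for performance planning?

4120 ft

Pressure altitude = 4790 + (29.92 − 30.71) × 1000 = 4790 + (-790) = 4000 ft.
ISA temperature at 4000 ft = 15 − 2 × (4000/1000) = 7°C.
ISA deviation = 8 − 7 = +1°C.
Density altitude = 4000 + 120 × (1) = 4120 ft.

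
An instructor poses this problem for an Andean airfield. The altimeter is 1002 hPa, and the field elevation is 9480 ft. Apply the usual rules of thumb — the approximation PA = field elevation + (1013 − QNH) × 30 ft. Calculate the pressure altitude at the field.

Pressure correction = (1013 − 1002) × 30 = +330 ft.
Pressure altitude = 9480 + (+330) = 9810 ft.

9810 ft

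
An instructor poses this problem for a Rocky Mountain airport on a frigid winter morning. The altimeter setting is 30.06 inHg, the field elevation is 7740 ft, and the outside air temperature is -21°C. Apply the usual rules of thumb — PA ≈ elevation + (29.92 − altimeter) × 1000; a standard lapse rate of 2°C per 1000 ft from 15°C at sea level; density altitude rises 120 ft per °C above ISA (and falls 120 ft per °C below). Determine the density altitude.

Pressure altitude = 7740 + (29.92 − 30.06) × 1000 = 7740 + (-140) = 7600 ft.
ISA temperature at 7600 ft = 15 − 2 × (7600/1000) = -0.2°C.
ISA deviation = -21 − (-0.2) = -20.8°C.
Density altitude = 7600 + 120 × (-20.8) = 5104 ft.

5104 ft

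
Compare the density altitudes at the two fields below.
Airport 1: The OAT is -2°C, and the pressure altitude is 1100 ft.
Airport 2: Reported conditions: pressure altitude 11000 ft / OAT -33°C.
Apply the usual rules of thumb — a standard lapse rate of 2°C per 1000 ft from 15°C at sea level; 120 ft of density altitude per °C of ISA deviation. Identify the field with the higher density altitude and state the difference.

Airport 2 by 8556 ft

Airport 1: ISA temp = 12.8°C, deviation -14.8°C, DA = 1100 + 120 × (-14.8) = -676 ft.
Airport 2: ISA temp = -7°C, deviation -26°C, DA = 11000 + 120 × (-26) = 7880 ft.
Airport 2 is higher by 7880 − (-676) = 8556 ft.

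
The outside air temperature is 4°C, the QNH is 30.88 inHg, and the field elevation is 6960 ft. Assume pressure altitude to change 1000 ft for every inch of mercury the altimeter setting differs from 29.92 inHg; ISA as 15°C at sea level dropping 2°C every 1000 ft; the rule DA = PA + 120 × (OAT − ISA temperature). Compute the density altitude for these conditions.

6120 ft

Pressure altitude = 6960 + (29.92 − 30.88) × 1000 = 6960 + (-960) = 6000 ft.
ISA temperature at 6000 ft = 15 − 2 × (6000/1000) = 3°C.
ISA deviation = 4 − 3 = +1°C.
Density altitude = 6000 + 120 × (1) = 6120 ft.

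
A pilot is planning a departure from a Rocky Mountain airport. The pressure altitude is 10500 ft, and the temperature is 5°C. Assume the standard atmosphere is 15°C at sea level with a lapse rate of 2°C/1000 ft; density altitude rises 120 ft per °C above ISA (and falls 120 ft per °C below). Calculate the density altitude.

11820 ft

ISA temperature at 10500 ft = 15 − 2 × (10500/1000) = -6°C.
ISA deviation = 5 − (-6) = +11°C.
Density altitude = 10500 + 120 × (11) = 10500 + (+1320) = 11820 ft.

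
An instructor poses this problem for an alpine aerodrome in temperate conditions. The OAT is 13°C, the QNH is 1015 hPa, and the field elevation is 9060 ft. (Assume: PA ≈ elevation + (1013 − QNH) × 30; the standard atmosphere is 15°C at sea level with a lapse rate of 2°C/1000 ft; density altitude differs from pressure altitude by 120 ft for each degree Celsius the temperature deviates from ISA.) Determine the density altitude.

10920 ft

Pressure altitude = 9060 + (1013 − 1015) × 30 = 9060 + (-60) = 9000 ft.
ISA temperature at 9000 ft = 15 − 2 × (9000/1000) = -3°C.
ISA deviation = 13 − (-3) = +16°C.
Density altitude = 9000 + 120 × (16) = 10920 ft.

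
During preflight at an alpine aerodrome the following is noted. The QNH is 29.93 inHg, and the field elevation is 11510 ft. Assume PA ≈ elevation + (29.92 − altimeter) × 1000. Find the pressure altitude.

11500 ft

Pressure correction = (29.92 − 29.93) × 1000 = -10 ft.
Pressure altitude = 11510 + (-10) = 11500 ft.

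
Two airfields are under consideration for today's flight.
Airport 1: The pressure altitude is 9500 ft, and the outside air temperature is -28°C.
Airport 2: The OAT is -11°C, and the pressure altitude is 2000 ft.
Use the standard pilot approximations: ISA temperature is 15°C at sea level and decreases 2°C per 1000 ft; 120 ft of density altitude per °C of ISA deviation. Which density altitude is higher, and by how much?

Airport 1 by 7260 ft

Airport 1: ISA temp = -4°C, deviation -24°C, DA = 9500 + 120 × (-24) = 6620 ft.
Airport 2: ISA temp = 11°C, deviation -22°C, DA = 2000 + 120 × (-22) = -640 ft.
Airport 1 is higher by 6620 − (-640) = 7260 ft.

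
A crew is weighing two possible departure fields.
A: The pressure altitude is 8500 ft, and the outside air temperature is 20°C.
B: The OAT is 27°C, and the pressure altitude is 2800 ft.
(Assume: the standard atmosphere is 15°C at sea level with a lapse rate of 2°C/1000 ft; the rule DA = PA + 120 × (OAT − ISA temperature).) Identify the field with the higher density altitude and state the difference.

A: ISA temp = -2°C, deviation +22°C, DA = 8500 + 120 × 22 = 11140 ft.
B: ISA temp = 9.4°C, deviation +17.6°C, DA = 2800 + 120 × 17.6 = 4912 ft.
A is higher by 11140 − 4912 = 6228 ft.

A by 6228 ft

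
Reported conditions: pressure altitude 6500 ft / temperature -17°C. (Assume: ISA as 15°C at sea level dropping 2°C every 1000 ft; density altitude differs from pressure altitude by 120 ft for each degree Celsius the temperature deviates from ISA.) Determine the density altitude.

ISA temperature at 6500 ft = 15 − 2 × (6500/1000) = 2°C.
ISA deviation = -17 − 2 = -19°C.
Density altitude = 6500 + 120 × (-19) = 6500 + (-2280) = 4220 ft.

4220 ft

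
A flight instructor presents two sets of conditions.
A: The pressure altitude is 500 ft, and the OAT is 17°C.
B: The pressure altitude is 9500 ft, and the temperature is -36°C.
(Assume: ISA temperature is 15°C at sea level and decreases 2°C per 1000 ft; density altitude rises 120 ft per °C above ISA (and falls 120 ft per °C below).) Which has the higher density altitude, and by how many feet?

A: ISA temp = 14°C, deviation +3°C, DA = 500 + 120 × 3 = 860 ft.
B: ISA temp = -4°C, deviation -32°C, DA = 9500 + 120 × (-32) = 5660 ft.
B is higher by 5660 − 860 = 4800 ft.

B by 4800 ft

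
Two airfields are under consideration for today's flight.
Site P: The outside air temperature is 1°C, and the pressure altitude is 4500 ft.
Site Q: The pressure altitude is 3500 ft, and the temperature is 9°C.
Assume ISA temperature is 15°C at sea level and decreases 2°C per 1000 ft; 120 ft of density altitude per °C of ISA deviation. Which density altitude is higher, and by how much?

Site P: ISA temp = 6°C, deviation -5°C, DA = 4500 + 120 × (-5) = 3900 ft.
Site Q: ISA temp = 8°C, deviation +1°C, DA = 3500 + 120 × 1 = 3620 ft.
Site P is higher by 3900 − 3620 = 280 ft.

Site P by 280 ft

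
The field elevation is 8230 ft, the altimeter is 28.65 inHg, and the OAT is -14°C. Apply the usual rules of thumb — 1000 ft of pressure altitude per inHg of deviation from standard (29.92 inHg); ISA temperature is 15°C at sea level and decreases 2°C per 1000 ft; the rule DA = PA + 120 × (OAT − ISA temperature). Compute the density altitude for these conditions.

Pressure altitude = 8230 + (29.92 − 28.65) × 1000 = 8230 + (+1270) = 9500 ft.
ISA temperature at 9500 ft = 15 − 2 × (9500/1000) = -4°C.
ISA deviation = -14 − (-4) = -10°C.
Density altitude = 9500 + 120 × (-10) = 8300 ft.

8300 ft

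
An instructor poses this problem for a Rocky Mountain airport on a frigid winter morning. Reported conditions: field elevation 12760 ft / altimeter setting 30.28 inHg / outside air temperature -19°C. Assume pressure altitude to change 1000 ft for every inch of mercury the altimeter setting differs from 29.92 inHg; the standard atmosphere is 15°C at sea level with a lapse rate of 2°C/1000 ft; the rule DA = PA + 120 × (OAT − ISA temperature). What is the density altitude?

11296 ft

Pressure altitude = 12760 + (29.92 − 30.28) × 1000 = 12760 + (-360) = 12400 ft.
ISA temperature at 12400 ft = 15 − 2 × (12400/1000) = -9.8°C.
ISA deviation = -19 − (-9.8) = -9.2°C.
Density altitude = 12400 + 120 × (-9.2) = 11296 ft.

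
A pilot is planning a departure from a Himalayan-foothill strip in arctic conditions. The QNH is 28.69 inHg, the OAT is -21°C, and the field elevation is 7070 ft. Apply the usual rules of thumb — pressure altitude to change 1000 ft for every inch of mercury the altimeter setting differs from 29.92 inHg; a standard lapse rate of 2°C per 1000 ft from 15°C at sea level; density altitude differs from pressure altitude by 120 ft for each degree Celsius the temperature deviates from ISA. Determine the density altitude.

5972 ft

Pressure altitude = 7070 + (29.92 − 28.69) × 1000 = 7070 + (+1230) = 8300 ft.
ISA temperature at 8300 ft = 15 − 2 × (8300/1000) = -1.6°C.
ISA deviation = -21 − (-1.6) = -19.4°C.
Density altitude = 8300 + 120 × (-19.4) = 5972 ft.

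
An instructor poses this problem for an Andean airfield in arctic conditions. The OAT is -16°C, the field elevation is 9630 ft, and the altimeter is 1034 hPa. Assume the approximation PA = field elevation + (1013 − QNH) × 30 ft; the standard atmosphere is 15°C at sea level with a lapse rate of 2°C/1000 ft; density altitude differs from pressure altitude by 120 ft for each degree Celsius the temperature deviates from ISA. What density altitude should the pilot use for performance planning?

Pressure altitude = 9630 + (1013 − 1034) × 30 = 9630 + (-630) = 9000 ft.
ISA temperature at 9000 ft = 15 − 2 × (9000/1000) = -3°C.
ISA deviation = -16 − (-3) = -13°C.
Density altitude = 9000 + 120 × (-13) = 7440 ft.

7440 ft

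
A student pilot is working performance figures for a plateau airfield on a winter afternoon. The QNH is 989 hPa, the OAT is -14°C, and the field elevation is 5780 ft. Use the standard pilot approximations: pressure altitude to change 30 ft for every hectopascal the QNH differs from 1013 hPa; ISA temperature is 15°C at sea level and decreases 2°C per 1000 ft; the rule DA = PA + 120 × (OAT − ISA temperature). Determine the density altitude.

4580 ft

Pressure altitude = 5780 + (1013 − 989) × 30 = 5780 + (+720) = 6500 ft.
ISA temperature at 6500 ft = 15 − 2 × (6500/1000) = 2°C.
ISA deviation = -14 − 2 = -16°C.
Density altitude = 6500 + 120 × (-16) = 4580 ft.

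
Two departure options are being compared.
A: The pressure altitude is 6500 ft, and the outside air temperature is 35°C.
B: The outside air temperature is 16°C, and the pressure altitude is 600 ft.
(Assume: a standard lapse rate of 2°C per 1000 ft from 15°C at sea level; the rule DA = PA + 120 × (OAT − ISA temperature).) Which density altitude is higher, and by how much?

A by 9596 ft

A: ISA temp = 2°C, deviation +33°C, DA = 6500 + 120 × 33 = 10460 ft.
B: ISA temp = 13.8°C, deviation +2.2°C, DA = 600 + 120 × 2.2 = 864 ft.
A is higher by 10460 − 864 = 9596 ft.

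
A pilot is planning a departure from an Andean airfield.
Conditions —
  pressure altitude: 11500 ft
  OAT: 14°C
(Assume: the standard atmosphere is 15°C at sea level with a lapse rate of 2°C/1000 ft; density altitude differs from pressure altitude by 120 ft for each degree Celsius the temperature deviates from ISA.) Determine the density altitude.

14140 ft

ISA temperature at 11500 ft = 15 − 2 × (11500/1000) = -8°C.
ISA deviation = 14 − (-8) = +22°C.
Density altitude = 11500 + 120 × (22) = 11500 + (+2640) = 14140 ft.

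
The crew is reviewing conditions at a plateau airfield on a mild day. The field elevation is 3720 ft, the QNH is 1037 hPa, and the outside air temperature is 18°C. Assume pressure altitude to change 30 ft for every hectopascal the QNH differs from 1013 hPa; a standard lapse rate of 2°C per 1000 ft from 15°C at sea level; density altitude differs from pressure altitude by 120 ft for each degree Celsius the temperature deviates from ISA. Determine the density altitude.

Pressure altitude = 3720 + (1013 − 1037) × 30 = 3720 + (-720) = 3000 ft.
ISA temperature at 3000 ft = 15 − 2 × (3000/1000) = 9°C.
ISA deviation = 18 − 9 = +9°C.
Density altitude = 3000 + 120 × (9) = 4080 ft.

4080 ft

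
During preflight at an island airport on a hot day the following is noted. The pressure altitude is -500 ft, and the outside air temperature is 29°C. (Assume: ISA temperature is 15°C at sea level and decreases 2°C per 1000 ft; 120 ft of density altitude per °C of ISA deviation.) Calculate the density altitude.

1060 ft

ISA temperature at -500 ft = 15 − 2 × (-500/1000) = 16°C.
ISA deviation = 29 − 16 = +13°C.
Density altitude = -500 + 120 × (13) = -500 + (+1560) = 1060 ft.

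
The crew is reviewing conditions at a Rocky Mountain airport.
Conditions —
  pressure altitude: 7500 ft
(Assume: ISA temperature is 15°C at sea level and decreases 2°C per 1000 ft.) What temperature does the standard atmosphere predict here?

ISA temperature = 15 − 2 × (7500/1000) = 15 − 15 = 0°C.

0°C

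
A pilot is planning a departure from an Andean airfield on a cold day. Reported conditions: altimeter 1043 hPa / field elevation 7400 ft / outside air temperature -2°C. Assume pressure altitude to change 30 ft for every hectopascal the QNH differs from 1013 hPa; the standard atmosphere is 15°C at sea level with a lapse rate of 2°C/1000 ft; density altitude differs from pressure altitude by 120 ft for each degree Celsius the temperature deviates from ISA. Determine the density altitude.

Pressure altitude = 7400 + (1013 − 1043) × 30 = 7400 + (-900) = 6500 ft.
ISA temperature at 6500 ft = 15 − 2 × (6500/1000) = 2°C.
ISA deviation = -2 − 2 = -4°C.
Density altitude = 6500 + 120 × (-4) = 6020 ft.

6020 ft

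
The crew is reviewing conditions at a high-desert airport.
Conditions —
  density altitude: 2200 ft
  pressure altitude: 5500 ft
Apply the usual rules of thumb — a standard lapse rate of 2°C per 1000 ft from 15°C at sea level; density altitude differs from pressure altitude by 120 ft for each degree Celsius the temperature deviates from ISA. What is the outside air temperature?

-23.5°C

Density altitude − pressure altitude = 2200 − 5500 = -3300 ft.
At 120 ft/°C that is an ISA deviation of -3300/120 = -27.5°C.
ISA temperature at 5500 ft = 15 − 2 × (5500/1000) = 4°C.
OAT = ISA + deviation = 4 + (-27.5) = -23.5°C.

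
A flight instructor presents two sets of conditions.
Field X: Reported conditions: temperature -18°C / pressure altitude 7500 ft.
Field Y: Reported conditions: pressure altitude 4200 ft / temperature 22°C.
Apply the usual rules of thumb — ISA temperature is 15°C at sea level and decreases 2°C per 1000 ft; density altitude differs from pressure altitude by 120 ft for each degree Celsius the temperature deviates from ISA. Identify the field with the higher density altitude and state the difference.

Field Y by 708 ft

Field X: ISA temp = 0°C, deviation -18°C, DA = 7500 + 120 × (-18) = 5340 ft.
Field Y: ISA temp = 6.6°C, deviation +15.4°C, DA = 4200 + 120 × 15.4 = 6048 ft.
Field Y is higher by 6048 − 5340 = 708 ft.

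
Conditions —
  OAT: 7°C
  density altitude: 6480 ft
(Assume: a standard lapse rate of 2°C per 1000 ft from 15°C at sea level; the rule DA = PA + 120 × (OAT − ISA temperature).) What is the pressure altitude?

6000 ft

DA = PA + 120 × (OAT − (15 − 2·PA/1000)) = PA + 120·OAT − 1800 + 0.24·PA = 1.24·PA + 120·OAT − 1800.
So 1.24·PA = 6480 − 120 × 7 + 1800 = 7440.
PA = 7440 / 1.24 = 6000 ft.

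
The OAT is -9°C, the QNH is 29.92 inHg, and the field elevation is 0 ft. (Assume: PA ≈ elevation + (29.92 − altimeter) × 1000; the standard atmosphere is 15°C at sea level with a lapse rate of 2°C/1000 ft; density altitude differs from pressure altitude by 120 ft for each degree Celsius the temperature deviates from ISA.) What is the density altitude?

Pressure altitude = 0 + (29.92 − 29.92) × 1000 = 0 + (0) = 0 ft.
ISA temperature at 0 ft = 15 − 2 × (0/1000) = 15°C.
ISA deviation = -9 − 15 = -24°C.
Density altitude = 0 + 120 × (-24) = -2880 ft.

-2880 ft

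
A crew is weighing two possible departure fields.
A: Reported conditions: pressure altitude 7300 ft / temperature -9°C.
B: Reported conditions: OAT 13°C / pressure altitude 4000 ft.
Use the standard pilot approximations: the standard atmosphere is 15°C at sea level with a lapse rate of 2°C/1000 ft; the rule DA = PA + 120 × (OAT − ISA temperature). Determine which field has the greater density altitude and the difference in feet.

A by 1452 ft

A: ISA temp = 0.4°C, deviation -9.4°C, DA = 7300 + 120 × (-9.4) = 6172 ft.
B: ISA temp = 7°C, deviation +6°C, DA = 4000 + 120 × 6 = 4720 ft.
A is higher by 6172 − 4720 = 1452 ft.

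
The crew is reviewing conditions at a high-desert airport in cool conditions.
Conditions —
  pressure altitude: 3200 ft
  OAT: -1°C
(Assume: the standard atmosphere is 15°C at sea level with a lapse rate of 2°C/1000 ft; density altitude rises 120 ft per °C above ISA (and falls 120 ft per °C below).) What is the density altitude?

2048 ft

ISA temperature at 3200 ft = 15 − 2 × (3200/1000) = 8.6°C.
ISA deviation = -1 − 8.6 = -9.6°C.
Density altitude = 3200 + 120 × (-9.6) = 3200 + (-1152) = 2048 ft.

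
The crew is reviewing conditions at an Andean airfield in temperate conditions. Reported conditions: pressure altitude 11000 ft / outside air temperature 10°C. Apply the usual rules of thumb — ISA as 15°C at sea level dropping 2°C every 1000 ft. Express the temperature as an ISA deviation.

ISA+17°C

ISA temperature at 11000 ft = 15 − 2 × (11000/1000) = -7°C.
Deviation = OAT − ISA = 10 − (-7) = +17°C.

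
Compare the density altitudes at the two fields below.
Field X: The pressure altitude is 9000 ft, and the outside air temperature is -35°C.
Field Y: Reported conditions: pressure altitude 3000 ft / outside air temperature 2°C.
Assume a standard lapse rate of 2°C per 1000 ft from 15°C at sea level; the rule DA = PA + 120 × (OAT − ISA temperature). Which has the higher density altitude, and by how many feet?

Field X: ISA temp = -3°C, deviation -32°C, DA = 9000 + 120 × (-32) = 5160 ft.
Field Y: ISA temp = 9°C, deviation -7°C, DA = 3000 + 120 × (-7) = 2160 ft.
Field X is higher by 5160 − 2160 = 3000 ft.

Field X by 3000 ft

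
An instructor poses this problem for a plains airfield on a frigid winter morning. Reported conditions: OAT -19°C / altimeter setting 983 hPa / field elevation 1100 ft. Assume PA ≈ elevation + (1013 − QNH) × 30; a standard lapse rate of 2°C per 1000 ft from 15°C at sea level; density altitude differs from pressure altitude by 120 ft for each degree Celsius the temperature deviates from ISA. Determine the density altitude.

Pressure altitude = 1100 + (1013 − 983) × 30 = 1100 + (+900) = 2000 ft.
ISA temperature at 2000 ft = 15 − 2 × (2000/1000) = 11°C.
ISA deviation = -19 − 11 = -30°C.
Density altitude = 2000 + 120 × (-30) = -1600 ft.

-1600 ft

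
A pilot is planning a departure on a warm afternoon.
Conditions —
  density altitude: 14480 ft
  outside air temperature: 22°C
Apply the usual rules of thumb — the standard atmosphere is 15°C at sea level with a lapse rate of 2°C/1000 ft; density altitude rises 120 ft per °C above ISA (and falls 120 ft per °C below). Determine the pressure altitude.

DA = PA + 120 × (OAT − (15 − 2·PA/1000)) = PA + 120·OAT − 1800 + 0.24·PA = 1.24·PA + 120·OAT − 1800.
So 1.24·PA = 14480 − 120 × 22 + 1800 = 13640.
PA = 13640 / 1.24 = 11000 ft.

11000 ft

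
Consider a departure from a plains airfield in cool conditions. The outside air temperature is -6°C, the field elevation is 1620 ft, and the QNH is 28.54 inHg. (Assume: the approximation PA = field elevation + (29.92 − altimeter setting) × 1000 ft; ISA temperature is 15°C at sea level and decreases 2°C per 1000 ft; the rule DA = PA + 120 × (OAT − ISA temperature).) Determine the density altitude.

1200 ft

Pressure altitude = 1620 + (29.92 − 28.54) × 1000 = 1620 + (+1380) = 3000 ft.
ISA temperature at 3000 ft = 15 − 2 × (3000/1000) = 9°C.
ISA deviation = -6 − 9 = -15°C.
Density altitude = 3000 + 120 × (-15) = 1200 ft.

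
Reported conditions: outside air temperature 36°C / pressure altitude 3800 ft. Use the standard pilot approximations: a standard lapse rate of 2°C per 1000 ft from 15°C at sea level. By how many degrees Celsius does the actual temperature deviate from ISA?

ISA temperature at 3800 ft = 15 − 2 × (3800/1000) = 7.4°C.
Deviation = OAT − ISA = 36 − 7.4 = +28.6°C.

ISA+28.6°C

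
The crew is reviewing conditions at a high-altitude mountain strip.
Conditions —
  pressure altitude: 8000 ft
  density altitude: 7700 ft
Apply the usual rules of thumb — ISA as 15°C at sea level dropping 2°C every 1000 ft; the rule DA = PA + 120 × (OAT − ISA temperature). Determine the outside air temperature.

-3.5°C

Density altitude − pressure altitude = 7700 − 8000 = -300 ft.
At 120 ft/°C that is an ISA deviation of -300/120 = -2.5°C.
ISA temperature at 8000 ft = 15 − 2 × (8000/1000) = -1°C.
OAT = ISA + deviation = -1 + (-2.5) = -3.5°C.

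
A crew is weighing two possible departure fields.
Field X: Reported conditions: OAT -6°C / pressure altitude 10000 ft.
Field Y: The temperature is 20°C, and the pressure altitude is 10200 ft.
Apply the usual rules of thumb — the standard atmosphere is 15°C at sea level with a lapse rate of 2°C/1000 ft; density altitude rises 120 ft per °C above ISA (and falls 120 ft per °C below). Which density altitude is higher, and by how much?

Field Y by 3368 ft

Field X: ISA temp = -5°C, deviation -1°C, DA = 10000 + 120 × (-1) = 9880 ft.
Field Y: ISA temp = -5.4°C, deviation +25.4°C, DA = 10200 + 120 × 25.4 = 13248 ft.
Field Y is higher by 13248 − 9880 = 3368 ft.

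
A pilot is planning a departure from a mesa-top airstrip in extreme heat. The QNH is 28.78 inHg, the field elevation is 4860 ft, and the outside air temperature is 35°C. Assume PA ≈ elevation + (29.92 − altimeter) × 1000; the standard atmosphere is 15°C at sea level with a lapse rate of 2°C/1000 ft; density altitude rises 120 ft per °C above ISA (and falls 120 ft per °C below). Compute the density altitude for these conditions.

9840 ft

Pressure altitude = 4860 + (29.92 − 28.78) × 1000 = 4860 + (+1140) = 6000 ft.
ISA temperature at 6000 ft = 15 − 2 × (6000/1000) = 3°C.
ISA deviation = 35 − 3 = +32°C.
Density altitude = 6000 + 120 × (32) = 9840 ft.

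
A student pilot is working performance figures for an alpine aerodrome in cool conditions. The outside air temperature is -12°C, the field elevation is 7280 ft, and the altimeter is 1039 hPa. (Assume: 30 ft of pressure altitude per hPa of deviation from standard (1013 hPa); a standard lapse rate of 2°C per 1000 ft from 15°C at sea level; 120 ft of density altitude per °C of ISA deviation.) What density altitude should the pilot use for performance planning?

Pressure altitude = 7280 + (1013 − 1039) × 30 = 7280 + (-780) = 6500 ft.
ISA temperature at 6500 ft = 15 − 2 × (6500/1000) = 2°C.
ISA deviation = -12 − 2 = -14°C.
Density altitude = 6500 + 120 × (-14) = 4820 ft.

4820 ft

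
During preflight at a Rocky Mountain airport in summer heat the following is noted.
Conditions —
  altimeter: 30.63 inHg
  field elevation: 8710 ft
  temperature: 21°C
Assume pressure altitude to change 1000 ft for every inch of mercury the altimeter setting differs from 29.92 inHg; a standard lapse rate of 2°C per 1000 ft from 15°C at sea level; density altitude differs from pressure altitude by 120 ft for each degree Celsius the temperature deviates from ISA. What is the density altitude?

Pressure altitude = 8710 + (29.92 − 30.63) × 1000 = 8710 + (-710) = 8000 ft.
ISA temperature at 8000 ft = 15 − 2 × (8000/1000) = -1°C.
ISA deviation = 21 − (-1) = +22°C.
Density altitude = 8000 + 120 × (22) = 10640 ft.

10640 ft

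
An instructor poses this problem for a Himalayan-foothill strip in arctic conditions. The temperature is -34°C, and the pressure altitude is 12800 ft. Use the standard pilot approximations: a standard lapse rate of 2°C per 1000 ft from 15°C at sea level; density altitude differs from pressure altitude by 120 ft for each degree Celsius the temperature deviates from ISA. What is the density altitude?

ISA temperature at 12800 ft = 15 − 2 × (12800/1000) = -10.6°C.
ISA deviation = -34 − (-10.6) = -23.4°C.
Density altitude = 12800 + 120 × (-23.4) = 12800 + (-2808) = 9992 ft.

9992 ft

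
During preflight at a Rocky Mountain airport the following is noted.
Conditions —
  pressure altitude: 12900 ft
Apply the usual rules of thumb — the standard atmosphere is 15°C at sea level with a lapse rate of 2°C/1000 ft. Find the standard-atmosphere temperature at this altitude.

ISA temperature = 15 − 2 × (12900/1000) = 15 − 25.8 = -10.8°C.

-10.8°C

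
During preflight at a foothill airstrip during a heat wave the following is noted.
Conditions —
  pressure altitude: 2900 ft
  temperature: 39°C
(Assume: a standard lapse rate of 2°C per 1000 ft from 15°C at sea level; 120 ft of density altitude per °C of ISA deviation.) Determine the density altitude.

6476 ft

ISA temperature at 2900 ft = 15 − 2 × (2900/1000) = 9.2°C.
ISA deviation = 39 − 9.2 = +29.8°C.
Density altitude = 2900 + 120 × (29.8) = 2900 + (+3576) = 6476 ft.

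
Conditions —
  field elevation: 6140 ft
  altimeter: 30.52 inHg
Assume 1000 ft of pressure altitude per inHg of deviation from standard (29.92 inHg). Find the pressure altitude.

5540 ft

Pressure correction = (29.92 − 30.52) × 1000 = -600 ft.
Pressure altitude = 6140 + (-600) = 5540 ft.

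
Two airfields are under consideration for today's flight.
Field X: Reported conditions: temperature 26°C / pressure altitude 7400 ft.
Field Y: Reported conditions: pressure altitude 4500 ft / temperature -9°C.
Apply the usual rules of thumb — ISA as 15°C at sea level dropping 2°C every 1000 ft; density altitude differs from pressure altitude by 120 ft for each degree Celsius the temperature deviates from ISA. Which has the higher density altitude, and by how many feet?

Field X by 7796 ft

Field X: ISA temp = 0.2°C, deviation +25.8°C, DA = 7400 + 120 × 25.8 = 10496 ft.
Field Y: ISA temp = 6°C, deviation -15°C, DA = 4500 + 120 × (-15) = 2700 ft.
Field X is higher by 10496 − 2700 = 7796 ft.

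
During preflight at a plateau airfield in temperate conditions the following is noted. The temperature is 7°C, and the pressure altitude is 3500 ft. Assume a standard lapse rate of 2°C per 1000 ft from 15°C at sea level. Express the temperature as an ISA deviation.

ISA temperature at 3500 ft = 15 − 2 × (3500/1000) = 8°C.
Deviation = OAT − ISA = 7 − 8 = -1°C.

ISA-1°C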